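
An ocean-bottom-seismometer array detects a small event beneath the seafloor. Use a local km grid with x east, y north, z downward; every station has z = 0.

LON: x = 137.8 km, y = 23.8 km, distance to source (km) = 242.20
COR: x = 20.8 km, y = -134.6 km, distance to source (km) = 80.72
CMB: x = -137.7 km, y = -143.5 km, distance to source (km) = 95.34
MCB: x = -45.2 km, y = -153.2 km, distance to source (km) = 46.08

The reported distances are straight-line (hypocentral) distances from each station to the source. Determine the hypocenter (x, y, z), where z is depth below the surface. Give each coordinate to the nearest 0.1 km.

Each station gives a sphere (x−x_i)² + (y−y_i)² + z² = d_i² (stations at z=0).
Subtracting the LON sphere from COR and CMB: z² cancels, leaving linear equations in x and y:
-234.0 x − 316.8 y = 51139.64
-551.0 x − 334.6 y = 69569.38
Solving: x ≈ -51.197, y ≈ -123.610 km (keep extra digits for the depth step; rounded: -51.2, -123.6).
Then from the LON sphere: z² = 242.20² − (x − 137.8)² − (y − 23.8)² with x = -51.197, y = -123.610, so z ≈ 34.803 ≈ 34.8 km.
Check against MCB (with the unrounded solution): distance 46.07 ≈ 46.08 km. ✓

(-51.2, -123.6, 34.8)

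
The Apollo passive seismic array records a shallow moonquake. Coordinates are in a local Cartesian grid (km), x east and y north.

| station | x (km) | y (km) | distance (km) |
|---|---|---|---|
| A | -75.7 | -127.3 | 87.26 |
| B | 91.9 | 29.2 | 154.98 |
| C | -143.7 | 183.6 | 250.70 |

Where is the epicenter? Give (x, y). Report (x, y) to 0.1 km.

x ≈ -43.5 km, y ≈ -46.2 km

Circle about each station: (x + 75.7)² + (y + 127.3)² = 87.26²; (x − 91.9)² + (y − 29.2)² = 154.98²; (x + 143.7)² + (y − 183.6)² = 250.70².
Subtracting pairs of circle equations eliminates x²+y² and gives linear equations (the radical axes):
335.2 x + 313.0 y = -29042.02
-136.0 x + 621.8 y = -22813.31
Solving the 2×2 system: x ≈ -43.5, y ≈ -46.2 km.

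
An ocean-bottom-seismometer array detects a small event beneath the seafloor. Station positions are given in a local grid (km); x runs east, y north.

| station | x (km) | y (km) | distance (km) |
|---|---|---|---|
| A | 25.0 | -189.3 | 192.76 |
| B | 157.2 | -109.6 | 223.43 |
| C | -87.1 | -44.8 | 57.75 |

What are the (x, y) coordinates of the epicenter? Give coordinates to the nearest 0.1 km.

Circle about each station: (x − 25.0)² + (y + 189.3)² = 192.76²; (x − 157.2)² + (y + 109.6)² = 223.43²; (x + 87.1)² + (y + 44.8)² = 57.75².
Subtracting the A equation from the B and C equations removes the quadratic terms:
264.4 x + 159.4 y = -12500.04
-224.2 x + 289.0 y = 6955.32
Solving the 2×2 system: x ≈ -42.1, y ≈ -8.6 km.

-42.1 km east, -8.6 km north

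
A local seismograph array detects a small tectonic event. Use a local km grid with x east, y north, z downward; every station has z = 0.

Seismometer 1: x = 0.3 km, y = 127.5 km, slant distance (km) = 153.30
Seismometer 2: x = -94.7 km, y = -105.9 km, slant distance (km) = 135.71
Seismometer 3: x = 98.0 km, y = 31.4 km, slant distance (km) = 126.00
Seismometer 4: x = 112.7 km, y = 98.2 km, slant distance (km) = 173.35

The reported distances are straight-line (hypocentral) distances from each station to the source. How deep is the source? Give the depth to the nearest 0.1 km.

51.6 km

Each station gives a sphere (x−x_i)² + (y−y_i)² + z² = d_i² (stations at z=0).
Subtracting the Seismometer 1 sphere from Seismometer 2 and Seismometer 3: z² cancels, leaving linear equations in x and y:
-190.0 x − 466.8 y = 9010.25
195.4 x − 192.2 y = 1958.51
Solving: x ≈ -6.400, y ≈ -16.697 km (keep extra digits for the depth step; rounded: -6.4, -16.7).
Then from the Seismometer 1 sphere: z² = 153.30² − (x − 0.3)² − (y − 127.5)² with x = -6.400, y = -16.697, so z ≈ 51.606 ≈ 51.6 km.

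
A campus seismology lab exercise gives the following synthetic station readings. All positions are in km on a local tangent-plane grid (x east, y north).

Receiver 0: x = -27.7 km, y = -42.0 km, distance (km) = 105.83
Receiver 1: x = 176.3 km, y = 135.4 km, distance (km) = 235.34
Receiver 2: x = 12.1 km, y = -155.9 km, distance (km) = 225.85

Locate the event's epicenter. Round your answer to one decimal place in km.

(-47.3, 62.0)

Circle about each station: (x + 27.7)² + (y + 42.0)² = 105.83²; (x − 176.3)² + (y − 135.4)² = 235.34²; (x − 12.1)² + (y + 155.9)² = 225.85².
Subtracting the Receiver 0 equation from the Receiver 1 and Receiver 2 equations removes the quadratic terms:
408.0 x + 354.8 y = 2698.63
79.6 x − 227.8 y = -17888.30
Solving the 2×2 system: x ≈ -47.3, y ≈ 62.0 km.
Check against Receiver 0 (with the unrounded x, y): √((x + 27.7)²+(y + 42.0)²) = 105.83 ≈ 105.83 km. ✓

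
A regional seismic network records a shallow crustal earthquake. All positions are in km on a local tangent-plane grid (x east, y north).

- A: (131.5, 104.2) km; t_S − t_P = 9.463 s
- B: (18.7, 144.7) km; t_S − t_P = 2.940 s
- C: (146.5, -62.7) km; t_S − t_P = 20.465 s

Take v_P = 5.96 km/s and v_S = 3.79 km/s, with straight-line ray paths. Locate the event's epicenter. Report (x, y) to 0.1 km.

Distance from S−P lag: d = Δt · v_P v_S / (v_P − v_S) = Δt · (5.96·3.79)/(5.96−3.79) ≈ 10.4094·Δt.
So d_A = 98.50, d_B = 30.60, d_C = 213.03 km.
Circle about each station: (x − 131.5)² + (y − 104.2)² = 98.50²; (x − 18.7)² + (y − 144.7)² = 30.60²; (x − 146.5)² + (y + 62.7)² = 213.03².
Subtracting the A equation from the B and C equations removes the quadratic terms:
-225.6 x + 81.0 y = 1903.78
30.0 x − 333.8 y = -38435.88
Solving the 2×2 system: x ≈ 34.0, y ≈ 118.2 km.

34.0 km east, 118.2 km north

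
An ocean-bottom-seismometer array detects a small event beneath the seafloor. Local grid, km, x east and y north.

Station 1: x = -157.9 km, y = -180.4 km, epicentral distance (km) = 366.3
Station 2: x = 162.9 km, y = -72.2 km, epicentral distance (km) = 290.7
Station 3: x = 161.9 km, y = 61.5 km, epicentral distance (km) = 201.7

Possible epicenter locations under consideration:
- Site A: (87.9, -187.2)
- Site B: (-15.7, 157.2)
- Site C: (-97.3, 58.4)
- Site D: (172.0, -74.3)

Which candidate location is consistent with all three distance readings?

For each candidate, compare |candidate − station| to the reported distance:
Site A: residuals Station 1 120.4, Station 2 153.4, Station 3 57.8 → max 153.4 km
Site B: residuals Station 1 0.0, Station 2 0.0, Station 3 0.0 → max 0.0 km
Site C: residuals Station 1 119.9, Station 2 0.4, Station 3 57.5 → max 119.9 km
Site D: residuals Station 1 19.8, Station 2 281.4, Station 3 65.5 → max 281.4 km
Only Site B has all residuals ≈ 0.

Site B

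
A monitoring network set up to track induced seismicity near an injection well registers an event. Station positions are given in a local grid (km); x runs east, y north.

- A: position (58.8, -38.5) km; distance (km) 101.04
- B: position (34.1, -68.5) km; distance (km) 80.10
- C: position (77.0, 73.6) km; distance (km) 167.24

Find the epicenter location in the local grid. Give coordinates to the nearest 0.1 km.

x ≈ -42.1 km, y ≈ -43.8 km

Circle about each station: (x − 58.8)² + (y + 38.5)² = 101.04²; (x − 34.1)² + (y + 68.5)² = 80.10²; (x − 77.0)² + (y − 73.6)² = 167.24².
Subtracting the A equation from the B and C equations removes the quadratic terms:
-49.4 x − 60.0 y = 4708.44
36.4 x + 224.2 y = -11353.87
Solving the 2×2 system: x ≈ -42.1, y ≈ -43.8 km.
Check against A (with the unrounded x, y): √((x − 58.8)²+(y + 38.5)²) = 101.05 ≈ 101.04 km. ✓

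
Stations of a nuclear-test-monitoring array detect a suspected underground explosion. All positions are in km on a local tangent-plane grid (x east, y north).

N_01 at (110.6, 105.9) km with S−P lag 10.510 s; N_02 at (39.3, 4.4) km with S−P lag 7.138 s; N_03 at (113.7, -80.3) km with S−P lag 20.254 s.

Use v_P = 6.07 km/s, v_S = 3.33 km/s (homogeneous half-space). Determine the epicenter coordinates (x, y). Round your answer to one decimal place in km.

Distance from S−P lag: d = Δt · v_P v_S / (v_P − v_S) = Δt · (6.07·3.33)/(6.07−3.33) ≈ 7.3770·Δt.
So d_N_01 = 77.53, d_N_02 = 52.66, d_N_03 = 149.41 km.
Circle about each station: (x − 110.6)² + (y − 105.9)² = 77.53²; (x − 39.3)² + (y − 4.4)² = 52.66²; (x − 113.7)² + (y + 80.3)² = 149.41².
Subtracting pairs of circle equations eliminates x²+y² and gives linear equations (the radical axes):
-142.6 x − 203.0 y = -18645.49
6.2 x − 372.4 y = -20383.84
Solving the 2×2 system: x ≈ 51.6, y ≈ 55.6 km.

(51.6, 55.6)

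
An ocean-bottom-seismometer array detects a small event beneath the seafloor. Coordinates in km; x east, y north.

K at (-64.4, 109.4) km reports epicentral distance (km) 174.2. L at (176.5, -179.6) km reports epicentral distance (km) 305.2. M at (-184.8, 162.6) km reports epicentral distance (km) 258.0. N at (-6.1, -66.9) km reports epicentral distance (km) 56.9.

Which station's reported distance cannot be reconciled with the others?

L

Solve using three stations at a time. Using K, M, N (subtract circle equations pairwise → linear system) gives (x, y) ≈ (-62.9, -64.8).
Distances from that point to each station vs reported:
  K: calculated 174.2 vs reported 174.2 → residual 0.0 km
  L: calculated 265.5 vs reported 305.2 → residual 39.7 km
  M: calculated 258.0 vs reported 258.0 → residual 0.0 km
  N: calculated 56.8 vs reported 56.9 → residual 0.1 km
K, M, N are mutually consistent (residuals ≈ 0); L is off by 39.7 km.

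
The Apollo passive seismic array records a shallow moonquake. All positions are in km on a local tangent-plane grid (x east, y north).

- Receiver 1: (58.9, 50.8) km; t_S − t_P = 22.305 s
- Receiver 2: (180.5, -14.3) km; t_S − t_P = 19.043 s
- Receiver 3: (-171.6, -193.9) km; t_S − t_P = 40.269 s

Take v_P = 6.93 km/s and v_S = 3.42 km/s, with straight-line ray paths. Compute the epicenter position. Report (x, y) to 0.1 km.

82.8 km east, -97.9 km north

Distance from S−P lag: d = Δt · v_P v_S / (v_P − v_S) = Δt · (6.93·3.42)/(6.93−3.42) ≈ 6.7523·Δt.
So d_Receiver 1 = 150.61, d_Receiver 2 = 128.58, d_Receiver 3 = 271.91 km.
Circle about each station: (x − 58.9)² + (y − 50.8)² = 150.61²; (x − 180.5)² + (y + 14.3)² = 128.58²; (x + 171.6)² + (y + 193.9)² = 271.91².
Subtracting pairs of circle equations eliminates x²+y² and gives linear equations (the radical axes):
243.2 x − 130.2 y = 32885.45
-461.0 x − 489.4 y = 9742.24
Solving the 2×2 system: x ≈ 82.8, y ≈ -97.9 km.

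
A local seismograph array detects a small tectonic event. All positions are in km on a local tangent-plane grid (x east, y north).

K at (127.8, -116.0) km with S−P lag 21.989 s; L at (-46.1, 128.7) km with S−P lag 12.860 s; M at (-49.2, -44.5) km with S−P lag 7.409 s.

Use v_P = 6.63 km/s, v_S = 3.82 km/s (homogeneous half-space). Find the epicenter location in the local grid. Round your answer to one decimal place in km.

x ≈ -20.3 km, y ≈ 15.7 km

Distance from S−P lag: d = Δt · v_P v_S / (v_P − v_S) = Δt · (6.63·3.82)/(6.63−3.82) ≈ 9.0130·Δt.
So d_K = 198.19, d_L = 115.91, d_M = 66.78 km.
Circle about each station: (x − 127.8)² + (y + 116.0)² = 198.19²; (x + 46.1)² + (y − 128.7)² = 115.91²; (x + 49.2)² + (y + 44.5)² = 66.78².
Subtracting pairs of circle equations eliminates x²+y² and gives linear equations (the radical axes):
-347.8 x + 489.4 y = 14744.21
-354.0 x + 143.0 y = 9431.76
Solving the 2×2 system: x ≈ -20.3, y ≈ 15.7 km.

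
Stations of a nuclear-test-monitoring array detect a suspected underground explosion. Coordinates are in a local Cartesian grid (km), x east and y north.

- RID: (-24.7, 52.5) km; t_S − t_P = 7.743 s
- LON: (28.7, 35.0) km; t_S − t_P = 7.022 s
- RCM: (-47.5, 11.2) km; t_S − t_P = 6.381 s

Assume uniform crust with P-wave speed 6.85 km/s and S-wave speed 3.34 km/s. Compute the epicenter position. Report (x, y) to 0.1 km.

x ≈ -6.3 km, y ≈ 5.5 km

Distance from S−P lag: d = Δt · v_P v_S / (v_P − v_S) = Δt · (6.85·3.34)/(6.85−3.34) ≈ 6.5182·Δt.
So d_RID = 50.47, d_LON = 45.77, d_RCM = 41.59 km.
Circle about each station: (x + 24.7)² + (y − 52.5)² = 50.47²; (x − 28.7)² + (y − 35.0)² = 45.77²; (x + 47.5)² + (y − 11.2)² = 41.59².
Subtracting pairs of circle equations eliminates x²+y² and gives linear equations (the radical axes):
106.8 x − 35.0 y = -865.32
-45.6 x − 82.6 y = -167.16
Solving the 2×2 system: x ≈ -6.3, y ≈ 5.5 km.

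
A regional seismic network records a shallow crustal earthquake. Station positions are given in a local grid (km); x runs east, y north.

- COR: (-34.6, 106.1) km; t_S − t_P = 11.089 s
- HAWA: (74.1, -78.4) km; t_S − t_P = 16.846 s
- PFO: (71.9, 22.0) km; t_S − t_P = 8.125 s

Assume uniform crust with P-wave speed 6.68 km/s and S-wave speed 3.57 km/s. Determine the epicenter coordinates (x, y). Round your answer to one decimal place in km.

Distance from S−P lag: d = Δt · v_P v_S / (v_P − v_S) = Δt · (6.68·3.57)/(6.68−3.57) ≈ 7.6680·Δt.
So d_COR = 85.03, d_HAWA = 129.18, d_PFO = 62.30 km.
Circle about each station: (x + 34.6)² + (y − 106.1)² = 85.03²; (x − 74.1)² + (y + 78.4)² = 129.18²; (x − 71.9)² + (y − 22.0)² = 62.30².
Subtracting the COR equation from the HAWA and PFO equations removes the quadratic terms:
217.4 x − 369.0 y = -10274.37
213.0 x − 168.2 y = -3451.95
Solving the 2×2 system: x ≈ 10.8, y ≈ 34.2 km.

10.8 km east, 34.2 km north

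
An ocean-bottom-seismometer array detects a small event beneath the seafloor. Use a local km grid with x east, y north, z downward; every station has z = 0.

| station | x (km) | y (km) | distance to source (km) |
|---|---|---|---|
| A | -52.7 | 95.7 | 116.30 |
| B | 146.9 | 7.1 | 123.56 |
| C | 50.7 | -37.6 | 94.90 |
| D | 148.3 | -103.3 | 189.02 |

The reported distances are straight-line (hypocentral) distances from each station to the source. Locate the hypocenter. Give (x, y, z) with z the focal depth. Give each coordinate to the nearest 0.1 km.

(39.1, 43.2, 48.4)

Each station gives a sphere (x−x_i)² + (y−y_i)² + z² = d_i² (stations at z=0).
Subtracting the A sphere from B and C: z² cancels, leaving linear equations in x and y:
399.2 x − 177.2 y = 7952.86
206.8 x − 266.6 y = -3431.85
Solving: x ≈ 39.098, y ≈ 43.201 km (keep extra digits for the depth step; rounded: 39.1, 43.2).
Then from the A sphere: z² = 116.30² − (x + 52.7)² − (y − 95.7)² with x = 39.098, y = 43.201, so z ≈ 48.401 ≈ 48.4 km.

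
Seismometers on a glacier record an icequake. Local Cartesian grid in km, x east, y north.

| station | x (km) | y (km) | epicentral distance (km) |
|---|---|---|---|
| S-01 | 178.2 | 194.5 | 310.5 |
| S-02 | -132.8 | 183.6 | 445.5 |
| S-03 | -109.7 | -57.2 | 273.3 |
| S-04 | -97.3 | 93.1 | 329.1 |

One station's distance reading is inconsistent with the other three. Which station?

Solve using three stations at a time. Using S-01, S-03, S-04 (subtract circle equations pairwise → linear system) gives (x, y) ≈ (157.4, -115.4).
Distances from that point to each station vs reported:
  S-01: calculated 310.6 vs reported 310.5 → residual 0.1 km
  S-02: calculated 416.7 vs reported 445.5 → residual 28.8 km
  S-03: calculated 273.4 vs reported 273.3 → residual 0.1 km
  S-04: calculated 329.2 vs reported 329.1 → residual 0.1 km
S-01, S-03, S-04 are mutually consistent (residuals ≈ 0); S-02 is off by 28.8 km.

S-02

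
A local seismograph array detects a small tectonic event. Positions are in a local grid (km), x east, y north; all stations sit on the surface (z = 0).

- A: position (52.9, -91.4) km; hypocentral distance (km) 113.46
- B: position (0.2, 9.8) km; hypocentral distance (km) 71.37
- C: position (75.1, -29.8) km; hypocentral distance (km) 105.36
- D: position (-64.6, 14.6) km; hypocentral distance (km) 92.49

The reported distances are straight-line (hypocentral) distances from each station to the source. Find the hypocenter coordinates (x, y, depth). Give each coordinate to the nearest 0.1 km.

(-7.9, -20.3, 64.2)

Each station gives a sphere (x−x_i)² + (y−y_i)² + z² = d_i² (stations at z=0).
Subtracting the A sphere from B and C: z² cancels, leaving linear equations in x and y:
-105.4 x + 202.4 y = -3276.80
44.4 x + 123.2 y = -2851.88
Solving: x ≈ -7.897, y ≈ -20.302 km (keep extra digits for the depth step; rounded: -7.9, -20.3).
Then from the A sphere: z² = 113.46² − (x − 52.9)² − (y + 91.4)² with x = -7.897, y = -20.302, so z ≈ 64.203 ≈ 64.2 km.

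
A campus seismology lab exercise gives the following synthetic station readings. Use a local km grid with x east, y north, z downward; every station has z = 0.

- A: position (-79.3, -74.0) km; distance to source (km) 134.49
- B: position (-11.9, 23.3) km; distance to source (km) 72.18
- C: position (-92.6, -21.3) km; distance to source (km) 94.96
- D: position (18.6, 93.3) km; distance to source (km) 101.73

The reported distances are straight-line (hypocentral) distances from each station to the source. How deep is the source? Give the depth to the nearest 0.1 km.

Each station gives a sphere (x−x_i)² + (y−y_i)² + z² = d_i² (stations at z=0).
Subtracting the A sphere from B and C: z² cancels, leaving linear equations in x and y:
134.8 x + 194.6 y = 1797.62
-26.6 x + 105.4 y = 6334.12
Solving: x ≈ -53.814, y ≈ 46.515 km (keep extra digits for the depth step; rounded: -53.8, 46.5).
Then from the A sphere: z² = 134.49² − (x + 79.3)² − (y + 74.0)² with x = -53.814, y = 46.515, so z ≈ 53.983 ≈ 54.0 km.

depth ≈ 54.0 km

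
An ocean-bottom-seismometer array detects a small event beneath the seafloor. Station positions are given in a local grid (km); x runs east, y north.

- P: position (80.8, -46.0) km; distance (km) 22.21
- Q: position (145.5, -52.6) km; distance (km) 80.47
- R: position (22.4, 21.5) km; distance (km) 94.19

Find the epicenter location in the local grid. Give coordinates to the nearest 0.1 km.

x ≈ 65.6 km, y ≈ -62.2 km

Circle about each station: (x − 80.8)² + (y + 46.0)² = 22.21²; (x − 145.5)² + (y + 52.6)² = 80.47²; (x − 22.4)² + (y − 21.5)² = 94.19².
Subtracting the P equation from the Q and R equations removes the quadratic terms:
129.4 x − 13.2 y = 9310.23
-116.8 x + 135.0 y = -16059.10
Solving the 2×2 system: x ≈ 65.6, y ≈ -62.2 km.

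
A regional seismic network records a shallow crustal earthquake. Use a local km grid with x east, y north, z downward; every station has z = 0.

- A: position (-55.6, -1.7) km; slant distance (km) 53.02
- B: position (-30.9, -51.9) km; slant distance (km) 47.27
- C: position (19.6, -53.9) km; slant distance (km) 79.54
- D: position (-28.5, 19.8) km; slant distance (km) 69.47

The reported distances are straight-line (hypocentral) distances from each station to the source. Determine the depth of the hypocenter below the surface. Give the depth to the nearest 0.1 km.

z ≈ 41.1 km

Each station gives a sphere (x−x_i)² + (y−y_i)² + z² = d_i² (stations at z=0).
Subtracting the A sphere from B and C: z² cancels, leaving linear equations in x and y:
49.4 x − 100.4 y = 1130.84
150.4 x − 104.4 y = -3320.37
Solving: x ≈ -45.402, y ≈ -33.603 km (keep extra digits for the depth step; rounded: -45.4, -33.6).
Then from the A sphere: z² = 53.02² − (x + 55.6)² − (y + 1.7)² with x = -45.402, y = -33.603, so z ≈ 41.101 ≈ 41.1 km.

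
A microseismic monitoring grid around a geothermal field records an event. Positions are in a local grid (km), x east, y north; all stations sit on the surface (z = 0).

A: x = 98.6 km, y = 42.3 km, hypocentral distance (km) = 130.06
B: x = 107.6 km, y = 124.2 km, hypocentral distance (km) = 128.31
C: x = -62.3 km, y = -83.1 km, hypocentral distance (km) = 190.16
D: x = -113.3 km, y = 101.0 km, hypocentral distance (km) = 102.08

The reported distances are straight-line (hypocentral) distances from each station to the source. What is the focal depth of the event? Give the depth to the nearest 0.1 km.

depth ≈ 27.8 km

Each station gives a sphere (x−x_i)² + (y−y_i)² + z² = d_i² (stations at z=0).
Subtracting the A sphere from B and C: z² cancels, leaving linear equations in x and y:
18.0 x + 163.8 y = 15944.30
-321.8 x − 250.8 y = -19969.57
Solving: x ≈ -15.101, y ≈ 98.999 km (keep extra digits for the depth step; rounded: -15.1, 99.0).
Then from the A sphere: z² = 130.06² − (x − 98.6)² − (y − 42.3)² with x = -15.101, y = 98.999, so z ≈ 27.801 ≈ 27.8 km.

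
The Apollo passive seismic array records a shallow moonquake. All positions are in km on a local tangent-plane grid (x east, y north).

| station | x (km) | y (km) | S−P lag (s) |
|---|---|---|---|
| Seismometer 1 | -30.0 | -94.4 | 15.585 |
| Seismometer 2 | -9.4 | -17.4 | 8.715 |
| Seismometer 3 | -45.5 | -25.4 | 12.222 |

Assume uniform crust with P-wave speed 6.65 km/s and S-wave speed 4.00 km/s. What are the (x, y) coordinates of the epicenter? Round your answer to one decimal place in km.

Distance from S−P lag: d = Δt · v_P v_S / (v_P − v_S) = Δt · (6.65·4.00)/(6.65−4.00) ≈ 10.0377·Δt.
So d_Seismometer 1 = 156.44, d_Seismometer 2 = 87.48, d_Seismometer 3 = 122.68 km.
Circle about each station: (x + 30.0)² + (y + 94.4)² = 156.44²; (x + 9.4)² + (y + 17.4)² = 87.48²; (x + 45.5)² + (y + 25.4)² = 122.68².
Subtracting the Seismometer 1 equation from the Seismometer 2 and Seismometer 3 equations removes the quadratic terms:
41.2 x + 154.0 y = 7400.48
-31.0 x + 138.0 y = 2327.14
Solving the 2×2 system: x ≈ 63.4, y ≈ 31.1 km.

63.4 km east, 31.1 km north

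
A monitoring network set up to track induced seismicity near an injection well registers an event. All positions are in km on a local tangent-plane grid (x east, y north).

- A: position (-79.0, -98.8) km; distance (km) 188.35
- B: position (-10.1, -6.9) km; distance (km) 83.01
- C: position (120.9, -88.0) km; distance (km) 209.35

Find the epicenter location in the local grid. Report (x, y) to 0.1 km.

Circle about each station: (x + 79.0)² + (y + 98.8)² = 188.35²; (x + 10.1)² + (y + 6.9)² = 83.01²; (x − 120.9)² + (y + 88.0)² = 209.35².
Subtracting pairs of circle equations eliminates x²+y² and gives linear equations (the radical axes):
137.8 x + 183.8 y = 12732.24
399.8 x + 21.6 y = -1993.33
Solving the 2×2 system: x ≈ -9.1, y ≈ 76.1 km.

(-9.1, 76.1)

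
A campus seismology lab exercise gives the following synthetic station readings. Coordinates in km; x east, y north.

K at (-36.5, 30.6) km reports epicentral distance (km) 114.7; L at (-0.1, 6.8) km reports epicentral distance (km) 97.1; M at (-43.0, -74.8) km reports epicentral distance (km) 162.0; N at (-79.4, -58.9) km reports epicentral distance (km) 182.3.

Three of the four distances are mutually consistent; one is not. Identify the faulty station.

Solve using three stations at a time. Using K, M, N (subtract circle equations pairwise → linear system) gives (x, y) ≈ (78.3, 32.7).
Distances from that point to each station vs reported:
  K: calculated 114.8 vs reported 114.7 → residual 0.1 km
  L: calculated 82.6 vs reported 97.1 → residual 14.5 km
  M: calculated 162.1 vs reported 162.0 → residual 0.1 km
  N: calculated 182.4 vs reported 182.3 → residual 0.1 km
K, M, N are mutually consistent (residuals ≈ 0); L is off by 14.5 km.

L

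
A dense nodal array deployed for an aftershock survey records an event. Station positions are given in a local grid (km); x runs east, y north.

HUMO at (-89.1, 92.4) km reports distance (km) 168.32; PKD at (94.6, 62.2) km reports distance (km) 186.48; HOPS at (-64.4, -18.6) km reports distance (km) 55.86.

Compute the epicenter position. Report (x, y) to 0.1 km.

Circle about each station: (x + 89.1)² + (y − 92.4)² = 168.32²; (x − 94.6)² + (y − 62.2)² = 186.48²; (x + 64.4)² + (y + 18.6)² = 55.86².
Subtracting pairs of circle equations eliminates x²+y² and gives linear equations (the radical axes):
367.4 x − 60.4 y = -10101.74
49.4 x − 222.0 y = 13228.03
Solving the 2×2 system: x ≈ -38.7, y ≈ -68.2 km.
Check against HUMO (with the unrounded x, y): √((x + 89.1)²+(y − 92.4)²) = 168.32 ≈ 168.32 km. ✓

(-38.7, -68.2)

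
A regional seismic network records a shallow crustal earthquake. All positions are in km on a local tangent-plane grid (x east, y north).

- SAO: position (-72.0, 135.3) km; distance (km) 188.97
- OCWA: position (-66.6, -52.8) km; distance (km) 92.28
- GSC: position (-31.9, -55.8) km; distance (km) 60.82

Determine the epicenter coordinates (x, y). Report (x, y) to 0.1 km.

Circle about each station: (x + 72.0)² + (y − 135.3)² = 188.97²; (x + 66.6)² + (y + 52.8)² = 92.28²; (x + 31.9)² + (y + 55.8)² = 60.82².
Subtracting the SAO equation from the OCWA and GSC equations removes the quadratic terms:
10.8 x − 376.2 y = 10927.37
80.2 x − 382.2 y = 12651.75
Solving the 2×2 system: x ≈ 22.4, y ≈ -28.4 km.
Check against SAO (with the unrounded x, y): √((x + 72.0)²+(y − 135.3)²) = 188.97 ≈ 188.97 km. ✓

x ≈ 22.4 km, y ≈ -28.4 km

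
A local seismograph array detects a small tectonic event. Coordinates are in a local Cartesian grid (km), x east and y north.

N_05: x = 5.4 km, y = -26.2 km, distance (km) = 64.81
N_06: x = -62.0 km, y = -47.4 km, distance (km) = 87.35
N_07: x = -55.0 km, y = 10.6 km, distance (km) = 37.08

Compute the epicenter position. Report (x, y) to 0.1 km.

x ≈ -24.3 km, y ≈ 31.4 km

Circle about each station: (x − 5.4)² + (y + 26.2)² = 64.81²; (x + 62.0)² + (y + 47.4)² = 87.35²; (x + 55.0)² + (y − 10.6)² = 37.08².
Subtracting the N_05 equation from the N_06 and N_07 equations removes the quadratic terms:
-134.8 x − 42.4 y = 1945.47
-120.8 x + 73.6 y = 5247.17
Solving the 2×2 system: x ≈ -24.3, y ≈ 31.4 km.
Check against N_05 (with the unrounded x, y): √((x − 5.4)²+(y + 26.2)²) = 64.81 ≈ 64.81 km. ✓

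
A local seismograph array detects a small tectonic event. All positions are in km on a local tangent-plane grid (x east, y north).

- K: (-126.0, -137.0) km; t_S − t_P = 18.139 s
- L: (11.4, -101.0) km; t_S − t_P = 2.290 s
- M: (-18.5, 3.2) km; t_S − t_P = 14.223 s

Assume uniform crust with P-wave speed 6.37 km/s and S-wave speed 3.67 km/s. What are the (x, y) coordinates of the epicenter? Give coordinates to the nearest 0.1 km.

(28.8, -110.5)

Distance from S−P lag: d = Δt · v_P v_S / (v_P − v_S) = Δt · (6.37·3.67)/(6.37−3.67) ≈ 8.6585·Δt.
So d_K = 157.06, d_L = 19.83, d_M = 123.15 km.
Circle about each station: (x + 126.0)² + (y + 137.0)² = 157.06²; (x − 11.4)² + (y + 101.0)² = 19.83²; (x + 18.5)² + (y − 3.2)² = 123.15².
Subtracting the K equation from the L and M equations removes the quadratic terms:
274.8 x + 72.0 y = -39.43
215.0 x + 280.4 y = -24790.59
Solving the 2×2 system: x ≈ 28.8, y ≈ -110.5 km.
Check against K (with the unrounded x, y): √((x + 126.0)²+(y + 137.0)²) = 157.06 ≈ 157.06 km. ✓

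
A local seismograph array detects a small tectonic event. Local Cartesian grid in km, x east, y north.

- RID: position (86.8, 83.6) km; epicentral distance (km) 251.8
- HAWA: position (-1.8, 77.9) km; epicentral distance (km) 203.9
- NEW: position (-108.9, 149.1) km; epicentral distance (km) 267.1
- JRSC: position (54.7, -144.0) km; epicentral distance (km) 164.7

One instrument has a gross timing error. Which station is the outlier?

JRSC

Solve using three stations at a time. Using RID, HAWA, NEW (subtract circle equations pairwise → linear system) gives (x, y) ≈ (-68.1, -114.7).
Distances from that point to each station vs reported:
  RID: calculated 251.7 vs reported 251.8 → residual 0.1 km
  HAWA: calculated 203.7 vs reported 203.9 → residual 0.2 km
  NEW: calculated 267.0 vs reported 267.1 → residual 0.1 km
  JRSC: calculated 126.2 vs reported 164.7 → residual 38.5 km
RID, HAWA, NEW are mutually consistent (residuals ≈ 0); JRSC is off by 38.5 km.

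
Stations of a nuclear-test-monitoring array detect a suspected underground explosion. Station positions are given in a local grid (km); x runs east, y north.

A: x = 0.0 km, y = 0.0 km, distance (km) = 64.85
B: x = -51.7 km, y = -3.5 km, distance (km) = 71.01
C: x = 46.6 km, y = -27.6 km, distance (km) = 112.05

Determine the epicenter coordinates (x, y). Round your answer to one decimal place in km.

x ≈ -22.0 km, y ≈ 61.0 km

Circle about each station: x² + y² = 64.85²; (x + 51.7)² + (y + 3.5)² = 71.01²; (x − 46.6)² + (y + 27.6)² = 112.05².
Subtracting the A equation from the B and C equations removes the quadratic terms:
-103.4 x − 7.0 y = 1848.24
93.2 x − 55.2 y = -5416.36
Solving the 2×2 system: x ≈ -22.0, y ≈ 61.0 km.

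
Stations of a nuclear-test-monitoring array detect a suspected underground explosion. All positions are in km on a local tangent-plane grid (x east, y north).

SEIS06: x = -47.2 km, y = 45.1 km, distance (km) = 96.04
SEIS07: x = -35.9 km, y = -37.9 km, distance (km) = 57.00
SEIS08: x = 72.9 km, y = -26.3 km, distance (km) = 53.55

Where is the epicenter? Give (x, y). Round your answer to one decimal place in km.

19.4 km east, -24.1 km north

Circle about each station: (x + 47.2)² + (y − 45.1)² = 96.04²; (x + 35.9)² + (y + 37.9)² = 57.00²; (x − 72.9)² + (y + 26.3)² = 53.55².
Subtracting the SEIS06 equation from the SEIS07 and SEIS08 equations removes the quadratic terms:
22.6 x − 166.0 y = 4438.05
240.2 x − 142.8 y = 8100.33
Solving the 2×2 system: x ≈ 19.4, y ≈ -24.1 km.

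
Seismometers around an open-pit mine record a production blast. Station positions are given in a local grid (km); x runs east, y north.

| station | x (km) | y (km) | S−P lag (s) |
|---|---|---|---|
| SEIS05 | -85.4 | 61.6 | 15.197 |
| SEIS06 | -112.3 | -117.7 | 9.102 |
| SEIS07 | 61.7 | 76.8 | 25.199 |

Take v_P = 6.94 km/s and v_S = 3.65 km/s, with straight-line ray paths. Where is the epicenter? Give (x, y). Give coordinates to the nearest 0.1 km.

x ≈ -80.4 km, y ≈ -55.3 km

Distance from S−P lag: d = Δt · v_P v_S / (v_P − v_S) = Δt · (6.94·3.65)/(6.94−3.65) ≈ 7.6994·Δt.
So d_SEIS05 = 117.01, d_SEIS06 = 70.08, d_SEIS07 = 194.02 km.
Circle about each station: (x + 85.4)² + (y − 61.6)² = 117.01²; (x + 112.3)² + (y + 117.7)² = 70.08²; (x − 61.7)² + (y − 76.8)² = 194.02².
Subtracting pairs of circle equations eliminates x²+y² and gives linear equations (the radical axes):
-53.8 x − 358.6 y = 24156.99
294.2 x + 30.4 y = -25335.01
Solving the 2×2 system: x ≈ -80.4, y ≈ -55.3 km.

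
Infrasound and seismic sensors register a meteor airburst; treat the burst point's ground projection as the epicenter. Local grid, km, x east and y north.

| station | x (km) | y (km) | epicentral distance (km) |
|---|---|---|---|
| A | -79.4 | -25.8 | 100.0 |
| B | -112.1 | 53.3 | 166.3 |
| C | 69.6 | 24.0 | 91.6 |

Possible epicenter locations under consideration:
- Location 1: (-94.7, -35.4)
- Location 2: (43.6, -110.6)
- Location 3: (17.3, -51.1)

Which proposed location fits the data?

Location 3

For each candidate, compare |candidate − station| to the reported distance:
Location 1: residuals A 81.9, B 75.9, C 83.1 → max 83.1 km
Location 2: residuals A 49.4, B 59.8, C 45.5 → max 59.8 km
Location 3: residuals A 0.0, B 0.0, C 0.1 → max 0.1 km
Only Location 3 has all residuals ≈ 0.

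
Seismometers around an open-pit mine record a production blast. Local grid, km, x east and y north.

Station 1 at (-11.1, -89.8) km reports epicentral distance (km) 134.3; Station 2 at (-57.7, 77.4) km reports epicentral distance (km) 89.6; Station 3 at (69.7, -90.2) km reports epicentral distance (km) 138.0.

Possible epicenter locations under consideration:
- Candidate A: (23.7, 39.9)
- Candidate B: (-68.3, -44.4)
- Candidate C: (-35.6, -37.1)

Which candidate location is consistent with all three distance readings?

For each candidate, compare |candidate − station| to the reported distance:
Candidate A: residuals Station 1 0.0, Station 2 0.0, Station 3 0.0 → max 0.0 km
Candidate B: residuals Station 1 61.3, Station 2 32.7, Station 3 7.4 → max 61.3 km
Candidate C: residuals Station 1 76.2, Station 2 27.0, Station 3 20.1 → max 76.2 km
Only Candidate A has all residuals ≈ 0.

Candidate A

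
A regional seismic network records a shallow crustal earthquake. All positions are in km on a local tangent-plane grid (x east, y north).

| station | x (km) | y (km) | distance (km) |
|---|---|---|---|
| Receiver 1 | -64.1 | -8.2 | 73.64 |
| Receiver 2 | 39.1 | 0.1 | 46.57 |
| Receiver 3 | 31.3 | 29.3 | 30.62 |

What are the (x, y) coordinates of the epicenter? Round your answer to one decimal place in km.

(0.8, 26.6)

Circle about each station: (x + 64.1)² + (y + 8.2)² = 73.64²; (x − 39.1)² + (y − 0.1)² = 46.57²; (x − 31.3)² + (y − 29.3)² = 30.62².
Subtracting pairs of circle equations eliminates x²+y² and gives linear equations (the radical axes):
206.4 x + 16.6 y = 606.85
190.8 x + 75.0 y = 2147.40
Solving the 2×2 system: x ≈ 0.8, y ≈ 26.6 km.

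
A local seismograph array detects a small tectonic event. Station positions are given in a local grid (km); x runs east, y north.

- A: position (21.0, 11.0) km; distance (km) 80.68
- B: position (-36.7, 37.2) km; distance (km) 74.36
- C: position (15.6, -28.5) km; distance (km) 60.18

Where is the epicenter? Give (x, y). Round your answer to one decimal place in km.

Circle about each station: (x − 21.0)² + (y − 11.0)² = 80.68²; (x + 36.7)² + (y − 37.2)² = 74.36²; (x − 15.6)² + (y + 28.5)² = 60.18².
Subtracting pairs of circle equations eliminates x²+y² and gives linear equations (the radical axes):
-115.4 x + 52.4 y = 3148.58
-10.8 x − 79.0 y = 3381.24
Solving the 2×2 system: x ≈ -44.0, y ≈ -36.8 km.
Check against A (with the unrounded x, y): √((x − 21.0)²+(y − 11.0)²) = 80.67 ≈ 80.68 km. ✓

x ≈ -44.0 km, y ≈ -36.8 km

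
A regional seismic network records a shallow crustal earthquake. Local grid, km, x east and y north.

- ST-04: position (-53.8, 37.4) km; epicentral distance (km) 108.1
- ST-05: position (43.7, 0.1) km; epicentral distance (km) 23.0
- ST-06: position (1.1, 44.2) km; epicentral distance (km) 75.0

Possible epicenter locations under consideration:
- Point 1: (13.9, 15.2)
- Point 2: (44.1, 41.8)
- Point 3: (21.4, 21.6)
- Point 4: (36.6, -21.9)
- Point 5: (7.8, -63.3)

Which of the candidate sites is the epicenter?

Point 4

For each candidate, compare |candidate − station| to the reported distance:
Point 1: residuals ST-04 36.9, ST-05 10.4, ST-06 43.3 → max 43.3 km
Point 2: residuals ST-04 10.1, ST-05 18.7, ST-06 31.9 → max 31.9 km
Point 3: residuals ST-04 31.3, ST-05 8.0, ST-06 44.6 → max 44.6 km
Point 4: residuals ST-04 0.0, ST-05 0.1, ST-06 0.0 → max 0.1 km
Point 5: residuals ST-04 9.9, ST-05 49.9, ST-06 32.7 → max 49.9 km
Only Point 4 has all residuals ≈ 0.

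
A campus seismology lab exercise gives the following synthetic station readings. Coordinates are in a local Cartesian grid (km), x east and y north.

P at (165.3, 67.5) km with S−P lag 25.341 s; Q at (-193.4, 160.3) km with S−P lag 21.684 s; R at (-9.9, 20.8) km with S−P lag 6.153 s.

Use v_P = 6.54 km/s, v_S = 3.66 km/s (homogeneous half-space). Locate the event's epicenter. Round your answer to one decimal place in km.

Distance from S−P lag: d = Δt · v_P v_S / (v_P − v_S) = Δt · (6.54·3.66)/(6.54−3.66) ≈ 8.3113·Δt.
So d_P = 210.62, d_Q = 180.22, d_R = 51.14 km.
Circle about each station: (x − 165.3)² + (y − 67.5)² = 210.62²; (x + 193.4)² + (y − 160.3)² = 180.22²; (x + 9.9)² + (y − 20.8)² = 51.14².
Subtracting pairs of circle equations eliminates x²+y² and gives linear equations (the radical axes):
-717.4 x + 185.6 y = 43100.85
-350.4 x − 93.4 y = 10395.79
Solving the 2×2 system: x ≈ -45.1, y ≈ 57.9 km.

(-45.1, 57.9)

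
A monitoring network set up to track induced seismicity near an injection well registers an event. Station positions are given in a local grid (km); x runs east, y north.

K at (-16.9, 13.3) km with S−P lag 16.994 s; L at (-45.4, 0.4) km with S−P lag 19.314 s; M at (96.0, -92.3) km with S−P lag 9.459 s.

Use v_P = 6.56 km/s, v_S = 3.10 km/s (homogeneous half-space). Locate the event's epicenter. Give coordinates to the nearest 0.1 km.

Distance from S−P lag: d = Δt · v_P v_S / (v_P − v_S) = Δt · (6.56·3.10)/(6.56−3.10) ≈ 5.8775·Δt.
So d_K = 99.88, d_L = 113.52, d_M = 55.59 km.
Circle about each station: (x + 16.9)² + (y − 13.3)² = 99.88²; (x + 45.4)² + (y − 0.4)² = 113.52²; (x − 96.0)² + (y + 92.3)² = 55.59².
Subtracting the K equation from the L and M equations removes the quadratic terms:
-57.0 x − 25.8 y = -1311.96
225.8 x − 211.2 y = 24158.56
Solving the 2×2 system: x ≈ 50.4, y ≈ -60.5 km.

50.4 km east, -60.5 km north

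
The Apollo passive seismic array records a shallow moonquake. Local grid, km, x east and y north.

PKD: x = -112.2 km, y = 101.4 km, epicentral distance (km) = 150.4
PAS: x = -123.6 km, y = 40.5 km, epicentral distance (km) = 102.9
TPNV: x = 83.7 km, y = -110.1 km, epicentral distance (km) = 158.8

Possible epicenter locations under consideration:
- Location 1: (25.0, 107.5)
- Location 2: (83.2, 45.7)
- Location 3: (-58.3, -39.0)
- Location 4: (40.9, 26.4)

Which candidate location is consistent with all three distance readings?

For each candidate, compare |candidate − station| to the reported distance:
Location 1: residuals PKD 13.1, PAS 60.1, TPNV 66.6 → max 66.6 km
Location 2: residuals PKD 52.8, PAS 104.0, TPNV 3.0 → max 104.0 km
Location 3: residuals PKD 0.0, PAS 0.0, TPNV 0.0 → max 0.0 km
Location 4: residuals PKD 20.1, PAS 62.2, TPNV 15.7 → max 62.2 km
Only Location 3 has all residuals ≈ 0.

Location 3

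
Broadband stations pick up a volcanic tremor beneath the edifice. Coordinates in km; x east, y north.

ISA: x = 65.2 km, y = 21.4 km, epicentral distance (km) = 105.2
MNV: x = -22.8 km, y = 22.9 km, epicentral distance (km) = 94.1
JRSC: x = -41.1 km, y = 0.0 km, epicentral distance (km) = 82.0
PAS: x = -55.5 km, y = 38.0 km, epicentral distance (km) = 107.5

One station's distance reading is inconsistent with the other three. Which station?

Solve using three stations at a time. Using ISA, MNV, JRSC (subtract circle equations pairwise → linear system) gives (x, y) ≈ (7.1, -66.3).
Distances from that point to each station vs reported:
  ISA: calculated 105.2 vs reported 105.2 → residual 0.0 km
  MNV: calculated 94.1 vs reported 94.1 → residual 0.0 km
  JRSC: calculated 82.0 vs reported 82.0 → residual 0.0 km
  PAS: calculated 121.7 vs reported 107.5 → residual 14.2 km
ISA, MNV, JRSC are mutually consistent (residuals ≈ 0); PAS is off by 14.2 km.

PAS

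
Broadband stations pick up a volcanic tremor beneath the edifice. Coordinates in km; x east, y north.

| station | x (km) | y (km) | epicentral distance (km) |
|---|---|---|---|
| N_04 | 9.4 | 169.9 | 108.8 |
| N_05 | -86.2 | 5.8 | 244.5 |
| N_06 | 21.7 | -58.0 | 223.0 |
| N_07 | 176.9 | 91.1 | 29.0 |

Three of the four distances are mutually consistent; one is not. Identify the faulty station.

N_07

Solve using three stations at a time. Using N_04, N_05, N_06 (subtract circle equations pairwise → linear system) gives (x, y) ≈ (115.2, 144.5).
Distances from that point to each station vs reported:
  N_04: calculated 108.8 vs reported 108.8 → residual 0.0 km
  N_05: calculated 244.5 vs reported 244.5 → residual 0.0 km
  N_06: calculated 223.0 vs reported 223.0 → residual 0.0 km
  N_07: calculated 81.6 vs reported 29.0 → residual 52.6 km
N_04, N_05, N_06 are mutually consistent (residuals ≈ 0); N_07 is off by 52.6 km.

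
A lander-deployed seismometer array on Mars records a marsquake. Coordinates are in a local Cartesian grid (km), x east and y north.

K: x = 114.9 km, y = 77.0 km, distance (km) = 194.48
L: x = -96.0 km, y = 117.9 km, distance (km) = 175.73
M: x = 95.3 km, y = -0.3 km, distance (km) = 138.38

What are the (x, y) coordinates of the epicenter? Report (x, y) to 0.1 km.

(-35.0, -46.9)

Circle about each station: (x − 114.9)² + (y − 77.0)² = 194.48²; (x + 96.0)² + (y − 117.9)² = 175.73²; (x − 95.3)² + (y + 0.3)² = 138.38².
Subtracting pairs of circle equations eliminates x²+y² and gives linear equations (the radical axes):
-421.8 x + 81.8 y = 10926.84
-39.2 x − 154.6 y = 8624.62
Solving the 2×2 system: x ≈ -35.0, y ≈ -46.9 km.
Check against K (with the unrounded x, y): √((x − 114.9)²+(y − 77.0)²) = 194.49 ≈ 194.48 km. ✓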